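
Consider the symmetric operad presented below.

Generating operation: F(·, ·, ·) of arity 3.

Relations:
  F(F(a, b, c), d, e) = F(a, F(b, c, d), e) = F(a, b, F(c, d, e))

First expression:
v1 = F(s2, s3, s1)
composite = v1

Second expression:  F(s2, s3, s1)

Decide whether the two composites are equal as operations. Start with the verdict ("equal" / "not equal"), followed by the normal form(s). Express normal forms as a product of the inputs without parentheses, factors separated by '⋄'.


equal; the common form is s2 ⋄ s3 ⋄ s1


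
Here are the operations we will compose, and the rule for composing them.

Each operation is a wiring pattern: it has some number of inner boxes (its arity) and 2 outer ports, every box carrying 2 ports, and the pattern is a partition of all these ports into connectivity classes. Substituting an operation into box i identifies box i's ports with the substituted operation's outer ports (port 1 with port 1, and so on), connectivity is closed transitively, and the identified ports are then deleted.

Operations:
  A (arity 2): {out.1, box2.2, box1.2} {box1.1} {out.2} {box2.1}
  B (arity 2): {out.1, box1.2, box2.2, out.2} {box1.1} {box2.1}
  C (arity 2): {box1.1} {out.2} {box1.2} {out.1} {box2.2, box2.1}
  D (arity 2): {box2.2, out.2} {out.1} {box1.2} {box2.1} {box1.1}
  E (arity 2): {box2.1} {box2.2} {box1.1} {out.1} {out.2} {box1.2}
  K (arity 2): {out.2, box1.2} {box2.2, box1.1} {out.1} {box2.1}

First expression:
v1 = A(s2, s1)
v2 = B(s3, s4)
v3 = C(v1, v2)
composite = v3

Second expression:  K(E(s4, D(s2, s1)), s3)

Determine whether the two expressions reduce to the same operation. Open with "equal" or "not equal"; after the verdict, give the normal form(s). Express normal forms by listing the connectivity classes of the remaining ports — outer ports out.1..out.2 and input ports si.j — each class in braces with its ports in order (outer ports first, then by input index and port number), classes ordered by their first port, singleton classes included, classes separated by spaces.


not equal; the first gives {out.1} {out.2} {s1.1} {s1.2, s2.2} {s2.1} {s3.1} {s3.2, s4.2} {s4.1} and the second {out.1} {out.2} {s1.1} {s1.2} {s2.1} {s2.2} {s3.1} {s3.2} {s4.1} {s4.2}


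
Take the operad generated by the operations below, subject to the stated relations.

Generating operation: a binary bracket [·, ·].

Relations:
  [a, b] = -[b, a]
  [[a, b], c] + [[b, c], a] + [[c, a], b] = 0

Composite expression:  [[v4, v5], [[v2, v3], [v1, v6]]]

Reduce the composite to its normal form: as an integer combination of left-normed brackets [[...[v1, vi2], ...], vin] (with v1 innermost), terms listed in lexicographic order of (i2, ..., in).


[[[[[v1, v6], v2], v3], v4], v5] - [[[[[v1, v6], v2], v3], v5], v4] - [[[[[v1, v6], v3], v2], v4], v5] + [[[[[v1, v6], v3], v2], v5], v4]

In the tensor algebra, words opening v1 carry the v1-anchored form.
Composite bracket: [[v4, v5], [[v2, v3], [v1, v6]]]
Full expansion: 32 signed words from ab - ba (2^5 = 32).
Collect the words opening with v1:
  sign of v1v6v2v3v4v5 is +1, so it contributes +[[[[[v1, v6], v2], v3], v4], v5]
  sign of v1v6v2v3v5v4 is -1, so it contributes -[[[[[v1, v6], v2], v3], v5], v4]
  sign of v1v6v3v2v4v5 is -1, so it contributes -[[[[[v1, v6], v3], v2], v4], v5]
  sign of v1v6v3v2v5v4 is +1, so it contributes +[[[[[v1, v6], v3], v2], v5], v4]


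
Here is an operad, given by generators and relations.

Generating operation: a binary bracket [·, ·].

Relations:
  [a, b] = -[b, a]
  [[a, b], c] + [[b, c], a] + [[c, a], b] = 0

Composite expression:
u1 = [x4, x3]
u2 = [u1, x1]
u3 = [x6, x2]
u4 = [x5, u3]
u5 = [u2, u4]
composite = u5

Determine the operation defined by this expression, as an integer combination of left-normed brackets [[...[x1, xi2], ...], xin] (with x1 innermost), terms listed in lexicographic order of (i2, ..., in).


[[[[[x1, x3], x4], x2], x6], x5] - [[[[[x1, x3], x4], x5], x2], x6] + [[[[[x1, x3], x4], x5], x6], x2] - [[[[[x1, x3], x4], x6], x2], x5] - [[[[[x1, x4], x3], x2], x6], x5] + [[[[[x1, x4], x3], x5], x2], x6] - [[[[[x1, x4], x3], x5], x6], x2] + [[[[[x1, x4], x3], x6], x2], x5]

Skip Jacobi rewriting: expand, keep x1-initial words, read off terms.
Composite bracket: [[[x4, x3], x1], [x5, [x6, x2]]]
Full expansion: 32 signed words from ab - ba (2^5 = 32).
Words beginning with x1 determine it all:
  x1x3x4x2x6x5 appears with sign +1, giving the term +[[[[[x1, x3], x4], x2], x6], x5]
  x1x3x4x5x2x6 appears with sign -1, giving the term -[[[[[x1, x3], x4], x5], x2], x6]
  x1x3x4x5x6x2 appears with sign +1, giving the term +[[[[[x1, x3], x4], x5], x6], x2]
  x1x3x4x6x2x5 appears with sign -1, giving the term -[[[[[x1, x3], x4], x6], x2], x5]
  x1x4x3x2x6x5 appears with sign -1, giving the term -[[[[[x1, x4], x3], x2], x6], x5]
  x1x4x3x5x2x6 appears with sign +1, giving the term +[[[[[x1, x4], x3], x5], x2], x6]
  x1x4x3x5x6x2 appears with sign -1, giving the term -[[[[[x1, x4], x3], x5], x6], x2]
  x1x4x3x6x2x5 appears with sign +1, giving the term +[[[[[x1, x4], x3], x6], x2], x5]


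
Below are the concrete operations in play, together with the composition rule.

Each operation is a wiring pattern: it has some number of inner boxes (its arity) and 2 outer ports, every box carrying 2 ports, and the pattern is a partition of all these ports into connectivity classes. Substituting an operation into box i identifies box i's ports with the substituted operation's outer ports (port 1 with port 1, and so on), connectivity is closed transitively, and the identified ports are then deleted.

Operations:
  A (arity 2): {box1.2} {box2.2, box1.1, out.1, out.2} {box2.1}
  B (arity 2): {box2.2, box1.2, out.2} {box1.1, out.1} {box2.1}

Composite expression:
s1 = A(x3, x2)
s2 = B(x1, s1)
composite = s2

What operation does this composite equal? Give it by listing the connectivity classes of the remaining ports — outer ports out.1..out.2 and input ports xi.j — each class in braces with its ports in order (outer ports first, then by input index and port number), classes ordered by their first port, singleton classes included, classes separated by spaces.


Reachability decides: close wires over B-identified ports.
after A, the pattern on (x3, x2) reads {out.1, out.2, x2.2, x3.1} {x2.1} {x3.2} (out.j = its outer ports)
after B, the pattern on (x1, x3, x2) reads {out.1, x1.1} {out.2, x1.2, x2.2, x3.1} {x2.1} {x3.2} (out.j = its outer ports)

{out.1, x1.1} {out.2, x1.2, x2.2, x3.1} {x2.1} {x3.2}


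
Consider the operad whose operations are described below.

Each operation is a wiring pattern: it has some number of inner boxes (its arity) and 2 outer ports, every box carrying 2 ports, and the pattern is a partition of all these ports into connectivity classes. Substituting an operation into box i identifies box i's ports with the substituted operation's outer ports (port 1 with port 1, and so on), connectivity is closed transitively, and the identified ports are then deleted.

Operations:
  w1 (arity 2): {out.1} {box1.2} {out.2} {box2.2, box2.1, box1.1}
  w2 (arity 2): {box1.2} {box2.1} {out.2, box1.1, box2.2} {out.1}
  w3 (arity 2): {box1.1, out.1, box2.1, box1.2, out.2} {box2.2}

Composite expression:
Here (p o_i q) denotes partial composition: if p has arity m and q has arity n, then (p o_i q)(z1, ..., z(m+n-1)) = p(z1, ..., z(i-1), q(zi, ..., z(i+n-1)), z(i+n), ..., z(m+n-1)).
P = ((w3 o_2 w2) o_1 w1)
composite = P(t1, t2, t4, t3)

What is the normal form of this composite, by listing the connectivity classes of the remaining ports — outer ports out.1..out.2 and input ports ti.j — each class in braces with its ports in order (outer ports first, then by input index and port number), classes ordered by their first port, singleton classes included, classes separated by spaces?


{out.1, out.2} {t1.1, t2.1, t2.2} {t1.2} {t3.1} {t3.2, t4.1} {t4.2}


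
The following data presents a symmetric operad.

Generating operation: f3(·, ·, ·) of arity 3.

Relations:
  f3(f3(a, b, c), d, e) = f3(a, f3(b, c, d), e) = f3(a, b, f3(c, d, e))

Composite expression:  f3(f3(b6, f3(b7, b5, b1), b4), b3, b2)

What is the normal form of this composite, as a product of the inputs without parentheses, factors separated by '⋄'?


b6 ⋄ b7 ⋄ b5 ⋄ b1 ⋄ b4 ⋄ b3 ⋄ b2

Key point: f3 is associative — brackets drop, the b-order remains.
f3(b7, b5, b1) spells out as b7 ⋄ b5 ⋄ b1
f3(b6, f3(b7, b5, b1), b4) spells out as b6 ⋄ b7 ⋄ b5 ⋄ b1 ⋄ b4
f3(f3(b6, f3(b7, b5, b1), b4), b3, b2) spells out as b6 ⋄ b7 ⋄ b5 ⋄ b1 ⋄ b4 ⋄ b3 ⋄ b2


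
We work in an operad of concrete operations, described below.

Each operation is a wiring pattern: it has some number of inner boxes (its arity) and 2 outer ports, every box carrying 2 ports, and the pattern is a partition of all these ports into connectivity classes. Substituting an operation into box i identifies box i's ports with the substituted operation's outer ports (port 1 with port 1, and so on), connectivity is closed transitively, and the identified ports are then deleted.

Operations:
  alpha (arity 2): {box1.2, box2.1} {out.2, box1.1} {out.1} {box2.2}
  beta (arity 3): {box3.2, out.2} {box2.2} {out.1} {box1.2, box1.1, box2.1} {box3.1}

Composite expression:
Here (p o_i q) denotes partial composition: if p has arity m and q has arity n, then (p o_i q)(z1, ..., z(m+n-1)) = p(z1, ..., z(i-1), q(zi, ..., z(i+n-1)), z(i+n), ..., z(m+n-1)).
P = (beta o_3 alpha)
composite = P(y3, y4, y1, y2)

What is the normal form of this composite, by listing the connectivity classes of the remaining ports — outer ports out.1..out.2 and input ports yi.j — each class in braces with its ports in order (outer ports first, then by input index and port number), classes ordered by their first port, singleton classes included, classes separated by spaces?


{out.1} {out.2, y1.1} {y1.2, y2.1} {y2.2} {y3.1, y3.2, y4.1} {y4.2}


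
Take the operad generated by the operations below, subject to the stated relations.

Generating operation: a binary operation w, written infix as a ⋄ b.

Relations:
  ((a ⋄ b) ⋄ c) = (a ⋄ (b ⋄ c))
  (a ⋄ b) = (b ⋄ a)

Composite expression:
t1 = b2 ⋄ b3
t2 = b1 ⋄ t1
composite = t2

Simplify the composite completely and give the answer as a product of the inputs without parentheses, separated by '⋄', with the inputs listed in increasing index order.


Reordering under w is free, so list the b-inputs canonically.
(b2 ⋄ b3) spells out as b2 ⋄ b3
(b1 ⋄ (b2 ⋄ b3)) spells out as b1 ⋄ b2 ⋄ b3
commutativity sorts the factors: b1 ⋄ b2 ⋄ b3

b1 ⋄ b2 ⋄ b3


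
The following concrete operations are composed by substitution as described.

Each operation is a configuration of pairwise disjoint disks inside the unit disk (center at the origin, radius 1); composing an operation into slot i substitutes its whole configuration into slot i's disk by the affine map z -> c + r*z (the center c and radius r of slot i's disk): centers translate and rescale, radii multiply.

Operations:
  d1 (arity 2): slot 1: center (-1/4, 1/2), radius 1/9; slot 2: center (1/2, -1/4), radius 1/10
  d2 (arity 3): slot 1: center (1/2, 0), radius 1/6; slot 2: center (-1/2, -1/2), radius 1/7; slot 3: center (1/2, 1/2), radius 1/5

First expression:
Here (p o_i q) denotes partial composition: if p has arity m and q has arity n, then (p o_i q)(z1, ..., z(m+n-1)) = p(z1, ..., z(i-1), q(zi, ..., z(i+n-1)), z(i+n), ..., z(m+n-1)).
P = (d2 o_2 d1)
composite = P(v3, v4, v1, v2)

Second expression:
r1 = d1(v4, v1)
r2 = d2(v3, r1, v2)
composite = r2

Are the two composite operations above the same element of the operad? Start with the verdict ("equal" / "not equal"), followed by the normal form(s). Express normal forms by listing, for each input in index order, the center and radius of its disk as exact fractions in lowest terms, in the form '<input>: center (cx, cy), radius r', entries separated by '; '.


equal: each reduces to v1: center (-3/7, -15/28), radius 1/70; v2: center (1/2, 1/2), radius 1/5; v3: center (1/2, 0), radius 1/6; v4: center (-15/28, -3/7), radius 1/63

Reducing the first expression gives v1: center (-3/7, -15/28), radius 1/70; v2: center (1/2, 1/2), radius 1/5; v3: center (1/2, 0), radius 1/6; v4: center (-15/28, -3/7), radius 1/63
Reducing the second expression gives v1: center (-3/7, -15/28), radius 1/70; v2: center (1/2, 1/2), radius 1/5; v3: center (1/2, 0), radius 1/6; v4: center (-15/28, -3/7), radius 1/63
The normal forms match — equal.


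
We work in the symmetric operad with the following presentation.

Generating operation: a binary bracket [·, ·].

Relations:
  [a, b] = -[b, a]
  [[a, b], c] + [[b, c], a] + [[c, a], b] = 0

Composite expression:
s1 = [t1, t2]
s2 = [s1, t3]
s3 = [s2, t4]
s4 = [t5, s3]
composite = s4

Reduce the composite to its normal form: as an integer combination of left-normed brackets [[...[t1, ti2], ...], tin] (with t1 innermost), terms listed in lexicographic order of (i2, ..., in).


-[[[[t1, t2], t3], t4], t5]

Antisymmetry and Jacobi reduce to t1-anchored left-normed brackets.
Composite bracket: [t5, [[[t1, t2], t3], t4]]
Under [a, b] = ab - ba we get 16 signed associative words (2^4 = 16).
Coefficients come from the t1-initial words:
  sign of t1t2t3t4t5 is -1, so it contributes -[[[[t1, t2], t3], t4], t5]


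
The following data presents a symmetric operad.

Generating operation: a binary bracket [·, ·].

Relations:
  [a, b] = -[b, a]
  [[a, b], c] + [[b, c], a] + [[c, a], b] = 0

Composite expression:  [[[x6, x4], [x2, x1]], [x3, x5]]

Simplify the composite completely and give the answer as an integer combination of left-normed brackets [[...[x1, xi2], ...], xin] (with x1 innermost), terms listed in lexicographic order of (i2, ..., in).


-[[[[[x1, x2], x4], x6], x3], x5] + [[[[[x1, x2], x4], x6], x5], x3] + [[[[[x1, x2], x6], x4], x3], x5] - [[[[[x1, x2], x6], x4], x5], x3]

Left-normed coefficients sit on the x1-initial expansion words.
Composite bracket: [[[x6, x4], [x2, x1]], [x3, x5]]
Expanding via [a, b] = ab - ba: 32 signed words (2^5 = 32).
Collect the words opening with x1:
  the word x1x2x4x6x3x5 carries sign -1 and contributes -[[[[[x1, x2], x4], x6], x3], x5]
  the word x1x2x4x6x5x3 carries sign +1 and contributes +[[[[[x1, x2], x4], x6], x5], x3]
  the word x1x2x6x4x3x5 carries sign +1 and contributes +[[[[[x1, x2], x6], x4], x3], x5]
  the word x1x2x6x4x5x3 carries sign -1 and contributes -[[[[[x1, x2], x6], x4], x5], x3]


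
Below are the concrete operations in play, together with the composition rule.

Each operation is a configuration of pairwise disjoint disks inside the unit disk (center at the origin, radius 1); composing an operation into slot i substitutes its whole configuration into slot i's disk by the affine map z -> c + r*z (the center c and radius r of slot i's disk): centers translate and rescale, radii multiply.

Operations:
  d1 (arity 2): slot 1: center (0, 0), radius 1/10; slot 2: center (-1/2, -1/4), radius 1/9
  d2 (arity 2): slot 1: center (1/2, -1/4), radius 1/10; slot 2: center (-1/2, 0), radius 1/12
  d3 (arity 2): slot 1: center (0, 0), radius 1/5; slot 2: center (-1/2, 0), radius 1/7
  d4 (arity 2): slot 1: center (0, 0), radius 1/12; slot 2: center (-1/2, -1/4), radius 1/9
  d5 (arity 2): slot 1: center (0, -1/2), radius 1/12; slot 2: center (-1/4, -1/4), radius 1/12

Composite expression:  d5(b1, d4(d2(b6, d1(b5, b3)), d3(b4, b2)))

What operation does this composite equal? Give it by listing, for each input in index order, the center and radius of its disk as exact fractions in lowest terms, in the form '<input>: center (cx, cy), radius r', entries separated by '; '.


b1: center (0, -1/2), radius 1/12; b2: center (-8/27, -13/48), radius 1/756; b3: center (-877/3456, -1729/6912), radius 1/15552; b4: center (-7/24, -13/48), radius 1/540; b5: center (-73/288, -1/4), radius 1/17280; b6: center (-71/288, -145/576), radius 1/1440


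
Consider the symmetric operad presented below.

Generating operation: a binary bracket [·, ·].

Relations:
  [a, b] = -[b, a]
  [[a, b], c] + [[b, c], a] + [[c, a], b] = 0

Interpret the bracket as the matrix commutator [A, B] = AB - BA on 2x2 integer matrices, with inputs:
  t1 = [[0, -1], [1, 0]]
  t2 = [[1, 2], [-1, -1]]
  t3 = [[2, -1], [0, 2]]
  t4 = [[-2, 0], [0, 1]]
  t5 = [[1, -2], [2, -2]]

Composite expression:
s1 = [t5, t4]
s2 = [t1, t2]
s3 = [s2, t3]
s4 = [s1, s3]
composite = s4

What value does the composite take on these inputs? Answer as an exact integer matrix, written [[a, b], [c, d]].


[[12, 24], [-24, -12]]

[t5, t4] = [[0, -6], [-6, 0]]
[t1, t2] = [[-1, 2], [2, 1]]
[[t1, t2], t3] = [[2, 2], [0, -2]]
[[t5, t4], [[t1, t2], t3]] = [[12, 24], [-24, -12]]


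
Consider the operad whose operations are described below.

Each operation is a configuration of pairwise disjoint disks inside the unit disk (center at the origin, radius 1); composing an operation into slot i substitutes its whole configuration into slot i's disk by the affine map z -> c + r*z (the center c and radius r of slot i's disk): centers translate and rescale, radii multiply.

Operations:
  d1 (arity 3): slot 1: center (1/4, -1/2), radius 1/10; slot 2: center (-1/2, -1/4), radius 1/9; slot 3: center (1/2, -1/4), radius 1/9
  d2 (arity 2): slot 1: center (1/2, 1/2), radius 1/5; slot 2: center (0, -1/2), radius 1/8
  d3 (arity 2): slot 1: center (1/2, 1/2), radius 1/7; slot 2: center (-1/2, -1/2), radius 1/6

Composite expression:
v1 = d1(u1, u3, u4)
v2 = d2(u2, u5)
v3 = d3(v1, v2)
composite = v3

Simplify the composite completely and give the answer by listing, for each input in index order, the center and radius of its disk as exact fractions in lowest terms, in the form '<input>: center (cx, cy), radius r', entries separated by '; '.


u1: center (15/28, 3/7), radius 1/70; u2: center (-5/12, -5/12), radius 1/30; u3: center (3/7, 13/28), radius 1/63; u4: center (4/7, 13/28), radius 1/63; u5: center (-1/2, -7/12), radius 1/48

Affine substitution under d3: radii multiply and u-centers shift.
for u1, the 2-step affine chain lands on center (15/28, 3/7), radius 1/70
for u3, the 2-step affine chain lands on center (3/7, 13/28), radius 1/63
for u4, the 2-step affine chain lands on center (4/7, 13/28), radius 1/63
for u2, the 2-step affine chain lands on center (-5/12, -5/12), radius 1/30
for u5, the 2-step affine chain lands on center (-1/2, -7/12), radius 1/48


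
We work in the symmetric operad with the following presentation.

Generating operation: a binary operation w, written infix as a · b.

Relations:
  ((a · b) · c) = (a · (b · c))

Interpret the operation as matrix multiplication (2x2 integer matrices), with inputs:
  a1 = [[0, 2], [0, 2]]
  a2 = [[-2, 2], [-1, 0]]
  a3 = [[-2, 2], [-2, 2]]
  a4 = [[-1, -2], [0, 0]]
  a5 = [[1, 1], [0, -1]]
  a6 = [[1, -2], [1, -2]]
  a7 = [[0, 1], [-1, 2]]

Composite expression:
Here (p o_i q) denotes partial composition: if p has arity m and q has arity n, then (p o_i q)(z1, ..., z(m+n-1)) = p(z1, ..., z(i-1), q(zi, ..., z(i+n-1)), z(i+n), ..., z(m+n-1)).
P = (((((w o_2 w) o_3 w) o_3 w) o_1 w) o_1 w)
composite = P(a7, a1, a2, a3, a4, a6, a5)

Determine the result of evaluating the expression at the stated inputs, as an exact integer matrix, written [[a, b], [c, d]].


[[-12, -36], [-12, -36]]


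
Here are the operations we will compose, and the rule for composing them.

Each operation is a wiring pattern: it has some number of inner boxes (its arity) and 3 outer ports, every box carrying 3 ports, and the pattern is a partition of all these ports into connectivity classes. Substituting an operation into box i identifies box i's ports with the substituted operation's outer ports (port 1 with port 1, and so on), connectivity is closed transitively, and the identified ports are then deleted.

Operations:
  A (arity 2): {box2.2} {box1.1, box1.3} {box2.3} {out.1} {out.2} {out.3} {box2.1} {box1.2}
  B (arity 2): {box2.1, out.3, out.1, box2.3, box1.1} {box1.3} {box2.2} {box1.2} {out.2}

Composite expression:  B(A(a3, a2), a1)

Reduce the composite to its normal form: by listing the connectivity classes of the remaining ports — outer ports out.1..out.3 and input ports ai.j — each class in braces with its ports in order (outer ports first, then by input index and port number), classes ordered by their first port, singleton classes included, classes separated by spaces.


{out.1, out.3, a1.1, a1.3} {out.2} {a1.2} {a2.1} {a2.2} {a2.3} {a3.1, a3.3} {a3.2}

Two ports join when wires chain via B-identified ports.
stage A: inputs (a3, a2), connectivity {out.1} {out.2} {out.3} {a2.1} {a2.2} {a2.3} {a3.1, a3.3} {a3.2}, out.j its boundary
stage B: inputs (a3, a2, a1), connectivity {out.1, out.3, a1.1, a1.3} {out.2} {a1.2} {a2.1} {a2.2} {a2.3} {a3.1, a3.3} {a3.2}, out.j its boundary


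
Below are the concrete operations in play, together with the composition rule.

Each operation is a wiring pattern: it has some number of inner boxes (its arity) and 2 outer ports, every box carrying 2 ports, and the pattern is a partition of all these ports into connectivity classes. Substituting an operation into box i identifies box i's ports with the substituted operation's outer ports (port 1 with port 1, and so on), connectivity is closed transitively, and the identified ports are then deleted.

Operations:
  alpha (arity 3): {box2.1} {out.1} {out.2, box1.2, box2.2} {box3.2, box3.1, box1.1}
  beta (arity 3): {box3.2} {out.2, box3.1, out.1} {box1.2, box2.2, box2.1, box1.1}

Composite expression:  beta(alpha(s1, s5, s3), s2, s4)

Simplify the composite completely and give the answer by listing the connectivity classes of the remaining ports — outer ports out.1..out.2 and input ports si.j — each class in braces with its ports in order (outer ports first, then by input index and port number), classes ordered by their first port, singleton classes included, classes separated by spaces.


{out.1, out.2, s4.1} {s1.1, s3.1, s3.2} {s1.2, s2.1, s2.2, s5.2} {s4.2} {s5.1}

Two ports join when wires chain via beta-identified ports.
alpha over (s1, s5, s3) gives {out.1} {out.2, s1.2, s5.2} {s1.1, s3.1, s3.2} {s5.1}, out.j being that stage's outer ports
beta over (s1, s5, s3, s2, s4) gives {out.1, out.2, s4.1} {s1.1, s3.1, s3.2} {s1.2, s2.1, s2.2, s5.2} {s4.2} {s5.1}, out.j being that stage's outer ports


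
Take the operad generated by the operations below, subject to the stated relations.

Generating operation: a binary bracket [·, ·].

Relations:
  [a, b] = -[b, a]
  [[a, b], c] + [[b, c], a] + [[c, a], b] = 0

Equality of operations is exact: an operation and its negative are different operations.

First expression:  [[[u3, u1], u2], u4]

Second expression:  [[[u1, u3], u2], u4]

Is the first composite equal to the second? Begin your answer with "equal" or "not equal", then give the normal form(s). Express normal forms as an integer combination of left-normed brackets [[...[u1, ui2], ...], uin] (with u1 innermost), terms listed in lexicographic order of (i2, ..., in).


not equal; first: -[[[u1, u3], u2], u4]; second: [[[u1, u3], u2], u4]


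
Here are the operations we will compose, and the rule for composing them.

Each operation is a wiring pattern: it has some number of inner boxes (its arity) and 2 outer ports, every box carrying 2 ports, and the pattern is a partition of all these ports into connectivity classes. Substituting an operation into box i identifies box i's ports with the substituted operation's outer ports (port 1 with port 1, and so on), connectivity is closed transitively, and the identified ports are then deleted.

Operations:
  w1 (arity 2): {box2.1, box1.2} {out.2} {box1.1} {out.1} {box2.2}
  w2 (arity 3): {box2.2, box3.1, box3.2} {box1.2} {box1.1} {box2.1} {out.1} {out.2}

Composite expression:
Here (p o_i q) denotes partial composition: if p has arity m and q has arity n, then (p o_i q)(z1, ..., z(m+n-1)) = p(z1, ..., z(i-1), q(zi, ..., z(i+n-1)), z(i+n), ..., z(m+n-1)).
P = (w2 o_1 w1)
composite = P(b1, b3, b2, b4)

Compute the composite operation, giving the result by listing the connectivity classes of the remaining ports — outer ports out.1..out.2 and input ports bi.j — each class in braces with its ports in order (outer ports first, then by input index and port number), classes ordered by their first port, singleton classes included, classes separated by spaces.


{out.1} {out.2} {b1.1} {b1.2, b3.1} {b2.1} {b2.2, b4.1, b4.2} {b3.2}

Substituting into w2 glues patterns; closure does the rest.
composing w1 on (b1, b3), with out.j its own outer ports: {out.1} {out.2} {b1.1} {b1.2, b3.1} {b3.2}
composing w2 on (b1, b3, b2, b4), with out.j its own outer ports: {out.1} {out.2} {b1.1} {b1.2, b3.1} {b2.1} {b2.2, b4.1, b4.2} {b3.2}


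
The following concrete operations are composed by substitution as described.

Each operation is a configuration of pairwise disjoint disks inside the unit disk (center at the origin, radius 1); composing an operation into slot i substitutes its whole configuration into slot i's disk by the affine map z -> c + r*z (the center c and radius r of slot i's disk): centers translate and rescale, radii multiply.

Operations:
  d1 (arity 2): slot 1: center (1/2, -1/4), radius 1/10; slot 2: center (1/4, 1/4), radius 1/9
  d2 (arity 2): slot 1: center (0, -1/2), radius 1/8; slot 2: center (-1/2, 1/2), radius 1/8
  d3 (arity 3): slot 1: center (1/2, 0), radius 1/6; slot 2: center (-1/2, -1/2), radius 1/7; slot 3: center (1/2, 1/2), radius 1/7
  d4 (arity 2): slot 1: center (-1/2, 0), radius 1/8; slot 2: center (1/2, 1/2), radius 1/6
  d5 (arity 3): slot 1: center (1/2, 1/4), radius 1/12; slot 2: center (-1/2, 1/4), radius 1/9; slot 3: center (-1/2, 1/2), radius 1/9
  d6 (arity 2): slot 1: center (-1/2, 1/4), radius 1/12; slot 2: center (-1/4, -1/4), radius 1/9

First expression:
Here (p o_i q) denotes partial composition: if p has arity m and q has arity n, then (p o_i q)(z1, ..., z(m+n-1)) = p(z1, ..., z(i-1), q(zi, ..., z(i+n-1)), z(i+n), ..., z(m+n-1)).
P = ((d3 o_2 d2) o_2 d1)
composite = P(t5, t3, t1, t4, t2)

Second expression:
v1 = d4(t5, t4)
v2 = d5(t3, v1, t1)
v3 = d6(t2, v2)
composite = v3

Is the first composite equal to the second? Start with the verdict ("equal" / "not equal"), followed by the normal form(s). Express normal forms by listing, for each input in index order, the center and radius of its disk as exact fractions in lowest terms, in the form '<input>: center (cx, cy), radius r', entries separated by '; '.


not equal; first: t1: center (-111/224, -127/224), radius 1/504; t2: center (1/2, 1/2), radius 1/7; t3: center (-55/112, -129/224), radius 1/560; t4: center (-4/7, -3/7), radius 1/56; t5: center (1/2, 0), radius 1/6; second: t1: center (-11/36, -7/36), radius 1/81; t2: center (-1/2, 1/4), radius 1/12; t3: center (-7/36, -2/9), radius 1/108; t4: center (-97/324, -35/162), radius 1/486; t5: center (-101/324, -2/9), radius 1/648

Normal form of the first expression: t1: center (-111/224, -127/224), radius 1/504; t2: center (1/2, 1/2), radius 1/7; t3: center (-55/112, -129/224), radius 1/560; t4: center (-4/7, -3/7), radius 1/56; t5: center (1/2, 0), radius 1/6
Normal form of the second expression: t1: center (-11/36, -7/36), radius 1/81; t2: center (-1/2, 1/4), radius 1/12; t3: center (-7/36, -2/9), radius 1/108; t4: center (-97/324, -35/162), radius 1/486; t5: center (-101/324, -2/9), radius 1/648
The forms do not match — not equal.


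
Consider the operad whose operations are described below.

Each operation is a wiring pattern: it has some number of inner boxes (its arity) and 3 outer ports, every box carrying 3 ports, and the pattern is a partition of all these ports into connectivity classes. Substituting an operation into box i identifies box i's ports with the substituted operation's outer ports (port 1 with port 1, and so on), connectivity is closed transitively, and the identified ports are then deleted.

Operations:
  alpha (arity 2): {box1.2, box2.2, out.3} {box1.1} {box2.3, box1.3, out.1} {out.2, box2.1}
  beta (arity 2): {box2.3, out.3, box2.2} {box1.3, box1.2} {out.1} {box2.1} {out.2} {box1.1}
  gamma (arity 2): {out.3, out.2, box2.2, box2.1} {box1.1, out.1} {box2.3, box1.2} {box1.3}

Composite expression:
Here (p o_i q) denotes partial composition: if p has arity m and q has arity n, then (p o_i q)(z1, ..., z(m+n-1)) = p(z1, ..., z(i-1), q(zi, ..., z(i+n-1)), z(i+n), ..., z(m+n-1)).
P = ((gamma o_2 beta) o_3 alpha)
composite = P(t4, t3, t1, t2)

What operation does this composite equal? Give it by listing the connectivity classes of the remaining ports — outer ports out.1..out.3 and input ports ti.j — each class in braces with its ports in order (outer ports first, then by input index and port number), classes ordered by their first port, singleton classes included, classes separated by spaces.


{out.1, t4.1} {out.2, out.3} {t1.1} {t1.2, t2.1, t2.2, t4.2} {t1.3, t2.3} {t3.1} {t3.2, t3.3} {t4.3}

Two ports join when wires chain via gamma-identified ports.
alpha over (t1, t2) gives {out.1, t1.3, t2.3} {out.2, t2.1} {out.3, t1.2, t2.2} {t1.1}, out.j being that stage's outer ports
beta over (t3, t1, t2) gives {out.1} {out.2} {out.3, t1.2, t2.1, t2.2} {t1.1} {t1.3, t2.3} {t3.1} {t3.2, t3.3}, out.j being that stage's outer ports
gamma over (t4, t3, t1, t2) gives {out.1, t4.1} {out.2, out.3} {t1.1} {t1.2, t2.1, t2.2, t4.2} {t1.3, t2.3} {t3.1} {t3.2, t3.3} {t4.3}, out.j being that stage's outer ports


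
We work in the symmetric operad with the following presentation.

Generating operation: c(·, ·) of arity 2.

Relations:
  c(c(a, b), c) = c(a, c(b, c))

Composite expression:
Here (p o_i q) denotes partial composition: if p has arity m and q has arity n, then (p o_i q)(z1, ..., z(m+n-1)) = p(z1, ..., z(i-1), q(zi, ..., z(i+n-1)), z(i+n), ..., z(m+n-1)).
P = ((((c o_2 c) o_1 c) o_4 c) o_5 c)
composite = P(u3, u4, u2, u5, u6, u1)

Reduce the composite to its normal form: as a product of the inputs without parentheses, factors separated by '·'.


Under associativity of c, the answer is the u's in reading order.
c(u3, u4) spells out as u3 · u4
c(u6, u1) spells out as u6 · u1
c(u5, c(u6, u1)) spells out as u5 · u6 · u1
c(u2, c(u5, c(u6, u1))) spells out as u2 · u5 · u6 · u1
c(c(u3, u4), c(u2, c(u5, c(u6, u1)))) spells out as u3 · u4 · u2 · u5 · u6 · u1

u3 · u4 · u2 · u5 · u6 · u1


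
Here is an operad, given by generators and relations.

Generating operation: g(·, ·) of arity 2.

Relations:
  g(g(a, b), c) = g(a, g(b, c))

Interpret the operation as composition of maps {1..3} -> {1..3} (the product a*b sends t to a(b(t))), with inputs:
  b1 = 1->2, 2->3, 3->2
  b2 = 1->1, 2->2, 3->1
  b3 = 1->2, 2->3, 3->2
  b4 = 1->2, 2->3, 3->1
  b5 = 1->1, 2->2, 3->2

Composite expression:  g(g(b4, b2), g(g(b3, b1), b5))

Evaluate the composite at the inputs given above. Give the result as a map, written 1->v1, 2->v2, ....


g(b4, b2) = 1->2, 2->3, 3->2
g(b3, b1) = 1->3, 2->2, 3->3
g(g(b3, b1), b5) = 1->3, 2->2, 3->2
g(g(b4, b2), g(g(b3, b1), b5)) = 1->2, 2->3, 3->3

1->2, 2->3, 3->3


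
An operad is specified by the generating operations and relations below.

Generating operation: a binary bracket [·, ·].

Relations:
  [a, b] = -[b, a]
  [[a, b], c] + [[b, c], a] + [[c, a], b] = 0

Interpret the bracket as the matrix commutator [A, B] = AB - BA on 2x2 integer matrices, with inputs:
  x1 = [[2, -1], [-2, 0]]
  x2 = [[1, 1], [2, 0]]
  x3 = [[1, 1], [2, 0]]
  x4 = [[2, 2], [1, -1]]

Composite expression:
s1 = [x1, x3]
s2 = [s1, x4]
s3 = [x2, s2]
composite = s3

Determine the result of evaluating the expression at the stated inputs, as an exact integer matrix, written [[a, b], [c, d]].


[[0, -39], [78, 0]]

[x1, x3] = [[0, 3], [-6, 0]]
[[x1, x3], x4] = [[15, -9], [-18, -15]]
[x2, [[x1, x3], x4]] = [[0, -39], [78, 0]]


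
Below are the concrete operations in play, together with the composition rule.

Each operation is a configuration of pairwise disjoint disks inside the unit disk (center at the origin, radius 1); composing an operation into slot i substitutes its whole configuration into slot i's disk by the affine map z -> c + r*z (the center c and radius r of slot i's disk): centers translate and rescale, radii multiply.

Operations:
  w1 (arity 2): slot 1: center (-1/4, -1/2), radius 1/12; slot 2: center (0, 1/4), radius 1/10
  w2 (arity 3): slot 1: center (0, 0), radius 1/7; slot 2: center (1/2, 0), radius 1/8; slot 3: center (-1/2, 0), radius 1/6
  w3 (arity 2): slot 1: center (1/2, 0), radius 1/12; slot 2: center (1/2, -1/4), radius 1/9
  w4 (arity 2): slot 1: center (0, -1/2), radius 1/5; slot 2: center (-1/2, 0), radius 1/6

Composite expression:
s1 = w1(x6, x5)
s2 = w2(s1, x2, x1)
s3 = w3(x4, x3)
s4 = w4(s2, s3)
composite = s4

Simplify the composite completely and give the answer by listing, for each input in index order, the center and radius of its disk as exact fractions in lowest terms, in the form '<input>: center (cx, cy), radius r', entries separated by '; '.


x1: center (-1/10, -1/2), radius 1/30; x2: center (1/10, -1/2), radius 1/40; x3: center (-5/12, -1/24), radius 1/54; x4: center (-5/12, 0), radius 1/72; x5: center (0, -69/140), radius 1/350; x6: center (-1/140, -18/35), radius 1/420

Follow each x-input down from w4: c' goes to c + r*c', radius to r*r'.
input x6: composing its 3 substitution steps yields center (-1/140, -18/35), radius 1/420
input x5: composing its 3 substitution steps yields center (0, -69/140), radius 1/350
input x2: composing its 2 substitution steps yields center (1/10, -1/2), radius 1/40
input x1: composing its 2 substitution steps yields center (-1/10, -1/2), radius 1/30
input x4: composing its 2 substitution steps yields center (-5/12, 0), radius 1/72
input x3: composing its 2 substitution steps yields center (-5/12, -1/24), radius 1/54


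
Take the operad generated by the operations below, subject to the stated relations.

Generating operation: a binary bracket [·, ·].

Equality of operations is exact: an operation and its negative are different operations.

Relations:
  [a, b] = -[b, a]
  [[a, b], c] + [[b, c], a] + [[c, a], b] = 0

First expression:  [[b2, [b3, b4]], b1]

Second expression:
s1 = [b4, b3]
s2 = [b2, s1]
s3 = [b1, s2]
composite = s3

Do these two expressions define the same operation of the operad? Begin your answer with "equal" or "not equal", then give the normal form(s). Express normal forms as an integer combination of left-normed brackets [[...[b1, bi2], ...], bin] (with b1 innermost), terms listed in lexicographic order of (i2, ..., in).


Reducing the first expression gives -[[[b1, b2], b3], b4] + [[[b1, b2], b4], b3] + [[[b1, b3], b4], b2] - [[[b1, b4], b3], b2]
Reducing the second expression gives -[[[b1, b2], b3], b4] + [[[b1, b2], b4], b3] + [[[b1, b3], b4], b2] - [[[b1, b4], b3], b2]
Same normal form: equal.

equal: each reduces to -[[[b1, b2], b3], b4] + [[[b1, b2], b4], b3] + [[[b1, b3], b4], b2] - [[[b1, b4], b3], b2]


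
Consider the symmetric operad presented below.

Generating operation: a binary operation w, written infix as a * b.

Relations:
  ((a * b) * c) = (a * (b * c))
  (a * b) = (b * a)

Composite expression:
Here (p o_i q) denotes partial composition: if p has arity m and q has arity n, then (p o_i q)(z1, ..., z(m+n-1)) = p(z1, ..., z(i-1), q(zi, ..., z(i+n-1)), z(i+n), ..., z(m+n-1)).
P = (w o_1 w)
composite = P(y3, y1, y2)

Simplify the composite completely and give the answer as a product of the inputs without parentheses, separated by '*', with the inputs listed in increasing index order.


y1 * y2 * y3

Shape and order are irrelevant to w; the y-input set decides.
(y3 * y1) flattens to y3 * y1
((y3 * y1) * y2) flattens to y3 * y1 * y2
sorting the factors by input index: y1 * y2 * y3


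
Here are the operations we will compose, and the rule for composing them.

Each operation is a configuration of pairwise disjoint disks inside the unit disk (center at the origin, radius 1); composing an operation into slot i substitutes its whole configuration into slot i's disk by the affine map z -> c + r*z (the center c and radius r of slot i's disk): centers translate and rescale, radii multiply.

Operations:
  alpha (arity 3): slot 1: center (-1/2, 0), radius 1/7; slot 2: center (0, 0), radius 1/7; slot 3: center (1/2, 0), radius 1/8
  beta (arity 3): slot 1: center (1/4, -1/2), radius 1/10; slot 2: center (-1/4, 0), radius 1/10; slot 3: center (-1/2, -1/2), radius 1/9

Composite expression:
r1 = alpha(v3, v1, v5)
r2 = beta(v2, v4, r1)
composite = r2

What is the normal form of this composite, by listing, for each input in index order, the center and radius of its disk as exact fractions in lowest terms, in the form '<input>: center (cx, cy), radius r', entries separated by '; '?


Below beta, radii multiply path by path; the v-disk centers shift.
for v2, the 1-step affine chain lands on center (1/4, -1/2), radius 1/10
for v4, the 1-step affine chain lands on center (-1/4, 0), radius 1/10
for v3, the 2-step affine chain lands on center (-5/9, -1/2), radius 1/63
for v1, the 2-step affine chain lands on center (-1/2, -1/2), radius 1/63
for v5, the 2-step affine chain lands on center (-4/9, -1/2), radius 1/72

v1: center (-1/2, -1/2), radius 1/63; v2: center (1/4, -1/2), radius 1/10; v3: center (-5/9, -1/2), radius 1/63; v4: center (-1/4, 0), radius 1/10; v5: center (-4/9, -1/2), radius 1/72


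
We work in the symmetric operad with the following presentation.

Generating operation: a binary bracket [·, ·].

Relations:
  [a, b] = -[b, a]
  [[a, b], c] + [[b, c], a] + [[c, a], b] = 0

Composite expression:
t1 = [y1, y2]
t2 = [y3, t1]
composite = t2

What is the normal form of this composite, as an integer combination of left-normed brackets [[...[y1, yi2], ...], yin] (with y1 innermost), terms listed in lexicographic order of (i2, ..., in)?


In the tensor algebra, words opening y1 carry the y1-anchored form.
Composite bracket: [y3, [y1, y2]]
Full expansion: 4 signed words from ab - ba (2^2 = 4).
The y1-initial words carry the normal form:
  sign of y1y2y3 is -1, so it contributes -[[y1, y2], y3]

-[[y1, y2], y3]


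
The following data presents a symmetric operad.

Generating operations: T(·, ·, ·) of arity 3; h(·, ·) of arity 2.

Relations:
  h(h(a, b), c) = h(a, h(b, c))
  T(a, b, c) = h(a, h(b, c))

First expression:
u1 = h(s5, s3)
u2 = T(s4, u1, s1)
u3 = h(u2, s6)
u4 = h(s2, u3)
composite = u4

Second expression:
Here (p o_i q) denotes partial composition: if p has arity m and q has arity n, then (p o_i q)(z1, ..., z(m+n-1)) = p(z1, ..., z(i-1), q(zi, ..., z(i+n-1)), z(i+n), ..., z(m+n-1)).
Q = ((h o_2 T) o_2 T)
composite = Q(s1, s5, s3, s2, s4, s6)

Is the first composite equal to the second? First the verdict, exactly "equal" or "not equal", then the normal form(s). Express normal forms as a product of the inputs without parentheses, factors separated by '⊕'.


not equal — first s2 ⊕ s4 ⊕ s5 ⊕ s3 ⊕ s1 ⊕ s6, second s1 ⊕ s5 ⊕ s3 ⊕ s2 ⊕ s4 ⊕ s6

The first expression reduces to s2 ⊕ s4 ⊕ s5 ⊕ s3 ⊕ s1 ⊕ s6
The second expression reduces to s1 ⊕ s5 ⊕ s3 ⊕ s2 ⊕ s4 ⊕ s6
Distinct normal forms: not equal.


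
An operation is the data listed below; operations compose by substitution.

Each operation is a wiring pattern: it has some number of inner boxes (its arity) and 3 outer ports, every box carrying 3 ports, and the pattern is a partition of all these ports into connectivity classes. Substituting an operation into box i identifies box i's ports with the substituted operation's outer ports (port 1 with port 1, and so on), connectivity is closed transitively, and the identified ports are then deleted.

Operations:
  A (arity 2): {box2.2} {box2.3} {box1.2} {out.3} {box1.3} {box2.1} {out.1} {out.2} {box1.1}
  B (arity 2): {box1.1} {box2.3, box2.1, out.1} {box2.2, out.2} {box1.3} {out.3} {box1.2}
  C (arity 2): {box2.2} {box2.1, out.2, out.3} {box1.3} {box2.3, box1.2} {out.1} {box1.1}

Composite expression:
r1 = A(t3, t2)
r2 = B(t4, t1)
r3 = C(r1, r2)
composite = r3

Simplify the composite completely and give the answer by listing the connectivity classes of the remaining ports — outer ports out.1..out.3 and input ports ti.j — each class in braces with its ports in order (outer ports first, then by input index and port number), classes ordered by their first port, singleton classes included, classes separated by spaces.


{out.1} {out.2, out.3, t1.1, t1.3} {t1.2} {t2.1} {t2.2} {t2.3} {t3.1} {t3.2} {t3.3} {t4.1} {t4.2} {t4.3}

After gluing at C, chains via deleted ports link the t-ports.
stage A: inputs (t3, t2), connectivity {out.1} {out.2} {out.3} {t2.1} {t2.2} {t2.3} {t3.1} {t3.2} {t3.3}, out.j its boundary
stage B: inputs (t4, t1), connectivity {out.1, t1.1, t1.3} {out.2, t1.2} {out.3} {t4.1} {t4.2} {t4.3}, out.j its boundary
stage C: inputs (t3, t2, t4, t1), connectivity {out.1} {out.2, out.3, t1.1, t1.3} {t1.2} {t2.1} {t2.2} {t2.3} {t3.1} {t3.2} {t3.3} {t4.1} {t4.2} {t4.3}, out.j its boundary
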